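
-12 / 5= -2.40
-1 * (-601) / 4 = 601 / 4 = 150.25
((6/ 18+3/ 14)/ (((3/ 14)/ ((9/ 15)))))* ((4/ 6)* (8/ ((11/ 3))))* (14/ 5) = 6.24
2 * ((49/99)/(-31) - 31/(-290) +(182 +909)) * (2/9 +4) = 36901109882/4005045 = 9213.66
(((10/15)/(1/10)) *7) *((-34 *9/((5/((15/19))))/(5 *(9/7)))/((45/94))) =-626416/855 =-732.65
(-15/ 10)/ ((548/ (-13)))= 39/ 1096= 0.04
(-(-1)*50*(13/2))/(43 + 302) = 65/69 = 0.94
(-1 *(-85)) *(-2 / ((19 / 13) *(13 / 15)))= -2550 / 19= -134.21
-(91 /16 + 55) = -971 /16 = -60.69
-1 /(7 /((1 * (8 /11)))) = -8 /77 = -0.10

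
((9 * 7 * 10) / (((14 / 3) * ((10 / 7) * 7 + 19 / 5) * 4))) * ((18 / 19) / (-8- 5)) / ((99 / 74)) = -8325 / 62491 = -0.13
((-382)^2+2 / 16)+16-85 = 1166841 / 8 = 145855.12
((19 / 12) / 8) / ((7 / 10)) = 95 / 336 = 0.28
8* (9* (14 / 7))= 144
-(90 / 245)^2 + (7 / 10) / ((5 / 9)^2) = 1280367 / 600250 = 2.13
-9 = -9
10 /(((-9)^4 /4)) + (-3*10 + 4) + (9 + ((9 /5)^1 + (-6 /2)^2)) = -6.19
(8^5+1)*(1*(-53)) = -1736757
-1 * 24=-24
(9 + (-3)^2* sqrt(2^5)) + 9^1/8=61.04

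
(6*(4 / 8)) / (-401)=-3 / 401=-0.01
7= 7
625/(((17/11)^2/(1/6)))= 75625/1734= 43.61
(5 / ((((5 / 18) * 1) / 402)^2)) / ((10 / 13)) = 340338024 / 25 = 13613520.96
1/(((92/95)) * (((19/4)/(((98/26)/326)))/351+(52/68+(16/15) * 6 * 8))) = 10683225/549728842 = 0.02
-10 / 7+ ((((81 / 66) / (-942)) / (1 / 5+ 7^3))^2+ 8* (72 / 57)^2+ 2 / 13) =453330661452826879 / 39454991785361152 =11.49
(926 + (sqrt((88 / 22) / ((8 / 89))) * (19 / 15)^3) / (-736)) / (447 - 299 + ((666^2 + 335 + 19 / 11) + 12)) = 5093 / 2442290 - 75449 * sqrt(178) / 24266593440000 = 0.00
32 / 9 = 3.56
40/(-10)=-4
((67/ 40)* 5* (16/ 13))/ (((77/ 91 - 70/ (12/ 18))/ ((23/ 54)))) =-1541/ 36558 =-0.04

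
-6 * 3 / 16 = -9 / 8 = -1.12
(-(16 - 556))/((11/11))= 540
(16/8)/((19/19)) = 2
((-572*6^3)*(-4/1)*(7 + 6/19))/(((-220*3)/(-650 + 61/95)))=32103942624/9025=3557223.56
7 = 7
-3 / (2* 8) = -3 / 16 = -0.19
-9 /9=-1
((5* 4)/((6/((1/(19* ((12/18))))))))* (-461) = -121.32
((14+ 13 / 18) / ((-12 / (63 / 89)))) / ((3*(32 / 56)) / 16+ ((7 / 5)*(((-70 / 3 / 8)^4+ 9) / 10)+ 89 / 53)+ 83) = -29730456000 / 3292564545517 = -0.01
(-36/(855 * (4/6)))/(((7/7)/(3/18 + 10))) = -61/95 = -0.64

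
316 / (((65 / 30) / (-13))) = -1896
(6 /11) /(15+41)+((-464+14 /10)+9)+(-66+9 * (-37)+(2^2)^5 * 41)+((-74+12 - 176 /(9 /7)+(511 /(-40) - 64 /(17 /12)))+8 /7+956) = 3942555215 /94248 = 41831.71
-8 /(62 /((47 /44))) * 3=-141 /341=-0.41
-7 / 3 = -2.33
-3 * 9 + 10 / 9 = -233 / 9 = -25.89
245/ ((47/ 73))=17885/ 47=380.53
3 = 3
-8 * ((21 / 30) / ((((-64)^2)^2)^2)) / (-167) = 7 / 58757901388349440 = 0.00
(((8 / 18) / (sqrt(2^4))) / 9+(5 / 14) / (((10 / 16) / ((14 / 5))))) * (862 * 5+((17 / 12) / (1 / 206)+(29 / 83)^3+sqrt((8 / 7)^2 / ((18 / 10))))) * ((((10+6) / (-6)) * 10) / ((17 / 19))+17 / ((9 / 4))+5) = -27206520971262997 / 212584688730- 1969448 * sqrt(5) / 185895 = -128003.37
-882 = -882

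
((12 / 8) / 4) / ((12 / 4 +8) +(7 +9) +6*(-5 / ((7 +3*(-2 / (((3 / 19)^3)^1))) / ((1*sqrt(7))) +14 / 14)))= 11653693 / 839065581 - 68275*sqrt(7) / 6712524648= 0.01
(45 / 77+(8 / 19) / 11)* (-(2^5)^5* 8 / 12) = -13929408.77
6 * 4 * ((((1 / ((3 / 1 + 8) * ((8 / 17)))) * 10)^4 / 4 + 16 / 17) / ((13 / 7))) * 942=11150013214179 / 207082304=53843.39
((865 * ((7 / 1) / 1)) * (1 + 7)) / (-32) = -6055 / 4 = -1513.75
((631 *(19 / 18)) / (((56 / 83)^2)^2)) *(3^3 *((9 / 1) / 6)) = 5120800294221 / 39337984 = 130174.45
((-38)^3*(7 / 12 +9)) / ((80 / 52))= -2050841 / 6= -341806.83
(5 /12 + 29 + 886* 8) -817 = 75605 /12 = 6300.42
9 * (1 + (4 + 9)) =126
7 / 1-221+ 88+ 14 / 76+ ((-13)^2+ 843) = 33675 / 38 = 886.18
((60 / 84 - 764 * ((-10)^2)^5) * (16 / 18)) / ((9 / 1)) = -142613333333320 / 189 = -754567901234.50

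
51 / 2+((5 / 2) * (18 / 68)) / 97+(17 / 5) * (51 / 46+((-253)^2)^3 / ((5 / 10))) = 1352728148088742185799 / 758540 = 1783331331358586.48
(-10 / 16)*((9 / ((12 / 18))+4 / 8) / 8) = -35 / 32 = -1.09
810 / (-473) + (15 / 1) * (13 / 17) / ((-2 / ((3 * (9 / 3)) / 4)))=-940275 / 64328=-14.62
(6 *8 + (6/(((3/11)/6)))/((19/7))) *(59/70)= 54162/665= 81.45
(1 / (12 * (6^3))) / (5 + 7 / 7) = 1 / 15552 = 0.00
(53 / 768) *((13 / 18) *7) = 4823 / 13824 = 0.35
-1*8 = -8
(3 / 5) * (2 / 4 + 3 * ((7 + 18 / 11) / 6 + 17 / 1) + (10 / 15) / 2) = 1853 / 55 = 33.69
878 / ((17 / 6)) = 5268 / 17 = 309.88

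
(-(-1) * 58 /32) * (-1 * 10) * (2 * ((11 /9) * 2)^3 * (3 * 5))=-1929950 /243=-7942.18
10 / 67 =0.15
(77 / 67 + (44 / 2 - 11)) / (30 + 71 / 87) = 70818 / 179627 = 0.39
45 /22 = 2.05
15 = 15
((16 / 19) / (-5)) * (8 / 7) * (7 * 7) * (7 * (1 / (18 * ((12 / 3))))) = -784 / 855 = -0.92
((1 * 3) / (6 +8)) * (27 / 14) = 81 / 196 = 0.41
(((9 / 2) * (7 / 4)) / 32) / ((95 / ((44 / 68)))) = 693 / 413440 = 0.00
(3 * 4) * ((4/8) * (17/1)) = 102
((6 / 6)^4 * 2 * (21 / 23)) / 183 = 14 / 1403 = 0.01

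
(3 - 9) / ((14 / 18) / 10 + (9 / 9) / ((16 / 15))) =-4320 / 731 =-5.91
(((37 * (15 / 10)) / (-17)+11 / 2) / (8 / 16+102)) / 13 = 76 / 45305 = 0.00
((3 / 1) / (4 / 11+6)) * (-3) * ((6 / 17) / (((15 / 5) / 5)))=-99 / 119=-0.83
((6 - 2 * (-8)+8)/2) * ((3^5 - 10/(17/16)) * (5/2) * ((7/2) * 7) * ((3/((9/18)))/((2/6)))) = 3862965.44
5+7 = 12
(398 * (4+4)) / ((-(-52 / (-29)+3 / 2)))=-184672 / 191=-966.87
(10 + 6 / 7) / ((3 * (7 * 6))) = 38 / 441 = 0.09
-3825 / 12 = -1275 / 4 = -318.75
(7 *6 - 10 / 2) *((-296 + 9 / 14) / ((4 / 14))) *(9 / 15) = -22949.25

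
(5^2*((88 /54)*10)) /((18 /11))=60500 /243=248.97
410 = 410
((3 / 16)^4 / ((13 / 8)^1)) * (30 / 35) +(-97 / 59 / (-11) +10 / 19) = 3109005521 / 4596207616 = 0.68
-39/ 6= -6.50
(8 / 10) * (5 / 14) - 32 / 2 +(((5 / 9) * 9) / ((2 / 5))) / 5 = -185 / 14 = -13.21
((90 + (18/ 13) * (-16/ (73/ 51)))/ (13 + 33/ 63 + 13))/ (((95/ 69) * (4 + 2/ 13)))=1897707/ 3862795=0.49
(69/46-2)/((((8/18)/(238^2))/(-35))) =4460715/2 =2230357.50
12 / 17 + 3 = 63 / 17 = 3.71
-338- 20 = -358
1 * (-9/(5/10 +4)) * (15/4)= -15/2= -7.50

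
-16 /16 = -1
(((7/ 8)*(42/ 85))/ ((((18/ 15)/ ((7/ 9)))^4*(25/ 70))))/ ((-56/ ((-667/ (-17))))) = -1961797075/ 13106043648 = -0.15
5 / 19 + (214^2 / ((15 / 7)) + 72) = 6111463 / 285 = 21443.73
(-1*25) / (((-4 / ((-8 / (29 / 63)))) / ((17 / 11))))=-53550 / 319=-167.87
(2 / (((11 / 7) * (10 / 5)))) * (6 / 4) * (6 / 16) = 0.36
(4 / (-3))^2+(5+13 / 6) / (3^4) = 907 / 486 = 1.87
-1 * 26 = -26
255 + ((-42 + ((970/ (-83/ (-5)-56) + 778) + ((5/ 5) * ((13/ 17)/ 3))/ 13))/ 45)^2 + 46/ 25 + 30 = 21943653459716/ 40881594645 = 536.76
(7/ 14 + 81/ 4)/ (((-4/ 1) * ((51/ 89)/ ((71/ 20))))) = -524477/ 16320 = -32.14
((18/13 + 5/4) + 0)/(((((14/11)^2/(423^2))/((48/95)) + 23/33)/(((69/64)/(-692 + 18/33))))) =-6753823437141/1145914088898176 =-0.01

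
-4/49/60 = -1/735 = -0.00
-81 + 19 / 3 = -224 / 3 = -74.67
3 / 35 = 0.09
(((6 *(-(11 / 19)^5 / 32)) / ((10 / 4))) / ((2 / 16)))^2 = 233436821409 / 153276656445025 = 0.00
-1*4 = -4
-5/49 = -0.10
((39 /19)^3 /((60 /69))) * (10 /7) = 1364337 /96026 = 14.21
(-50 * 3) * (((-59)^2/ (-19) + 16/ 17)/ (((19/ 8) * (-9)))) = -23549200/ 18411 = -1279.08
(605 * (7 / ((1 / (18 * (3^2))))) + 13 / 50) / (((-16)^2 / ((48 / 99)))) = 34303513 / 26400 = 1299.38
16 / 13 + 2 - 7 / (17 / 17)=-3.77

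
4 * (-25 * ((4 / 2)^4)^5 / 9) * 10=-1048576000 / 9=-116508444.44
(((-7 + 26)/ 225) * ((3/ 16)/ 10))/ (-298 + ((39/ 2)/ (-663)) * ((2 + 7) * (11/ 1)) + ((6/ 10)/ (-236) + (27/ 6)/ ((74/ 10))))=-705109/ 133735960200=-0.00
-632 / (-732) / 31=0.03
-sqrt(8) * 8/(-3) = 16 * sqrt(2)/3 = 7.54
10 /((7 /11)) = 110 /7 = 15.71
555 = 555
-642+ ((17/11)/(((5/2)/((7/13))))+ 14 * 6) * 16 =505738/715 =707.33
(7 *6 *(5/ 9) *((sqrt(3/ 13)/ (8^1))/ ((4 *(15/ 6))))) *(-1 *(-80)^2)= -5600 *sqrt(39)/ 39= -896.72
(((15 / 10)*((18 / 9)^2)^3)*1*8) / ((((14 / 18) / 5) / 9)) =311040 / 7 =44434.29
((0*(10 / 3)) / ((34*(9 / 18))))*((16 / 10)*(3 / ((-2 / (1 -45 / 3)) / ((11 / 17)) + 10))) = 0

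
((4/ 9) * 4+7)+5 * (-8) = -281/ 9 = -31.22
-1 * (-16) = 16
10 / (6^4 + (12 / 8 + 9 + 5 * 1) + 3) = 20 / 2629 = 0.01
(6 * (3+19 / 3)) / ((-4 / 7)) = -98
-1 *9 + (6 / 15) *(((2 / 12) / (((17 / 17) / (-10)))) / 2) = -28 / 3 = -9.33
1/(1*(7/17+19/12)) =204/407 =0.50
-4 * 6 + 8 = -16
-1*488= -488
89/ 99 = 0.90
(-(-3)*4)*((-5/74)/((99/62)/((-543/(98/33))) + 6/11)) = -1851630/1225699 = -1.51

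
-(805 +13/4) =-3233/4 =-808.25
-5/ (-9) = 5/ 9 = 0.56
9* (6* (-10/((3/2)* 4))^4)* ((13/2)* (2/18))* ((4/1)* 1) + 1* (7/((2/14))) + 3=33904/27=1255.70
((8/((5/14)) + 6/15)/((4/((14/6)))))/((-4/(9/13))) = -1197/520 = -2.30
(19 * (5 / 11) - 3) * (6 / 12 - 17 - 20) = -2263 / 11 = -205.73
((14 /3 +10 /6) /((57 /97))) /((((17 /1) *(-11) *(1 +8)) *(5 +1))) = -97 /90882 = -0.00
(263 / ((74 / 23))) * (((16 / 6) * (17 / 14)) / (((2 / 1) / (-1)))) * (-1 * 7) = 102833 / 111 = 926.42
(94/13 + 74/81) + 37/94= 8.54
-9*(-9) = 81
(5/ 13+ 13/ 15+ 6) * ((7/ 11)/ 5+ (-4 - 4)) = -612262/ 10725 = -57.09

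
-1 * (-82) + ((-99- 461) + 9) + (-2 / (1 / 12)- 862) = -1355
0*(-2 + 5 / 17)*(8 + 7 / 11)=0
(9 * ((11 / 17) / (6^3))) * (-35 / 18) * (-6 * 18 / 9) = 385 / 612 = 0.63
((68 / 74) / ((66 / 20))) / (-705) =-68 / 172161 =-0.00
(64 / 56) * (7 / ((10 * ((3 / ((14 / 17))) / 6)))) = 112 / 85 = 1.32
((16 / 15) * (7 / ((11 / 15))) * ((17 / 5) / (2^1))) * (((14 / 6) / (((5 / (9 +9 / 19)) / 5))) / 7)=11424 / 209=54.66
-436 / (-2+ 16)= -218 / 7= -31.14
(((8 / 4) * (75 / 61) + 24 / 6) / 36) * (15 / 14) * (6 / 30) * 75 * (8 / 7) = 9850 / 2989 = 3.30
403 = 403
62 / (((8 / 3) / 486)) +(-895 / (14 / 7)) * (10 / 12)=131119 / 12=10926.58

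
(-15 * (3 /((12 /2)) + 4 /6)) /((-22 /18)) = 315 /22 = 14.32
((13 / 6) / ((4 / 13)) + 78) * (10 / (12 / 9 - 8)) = -2041 / 16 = -127.56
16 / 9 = 1.78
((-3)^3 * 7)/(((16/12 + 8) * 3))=-27/4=-6.75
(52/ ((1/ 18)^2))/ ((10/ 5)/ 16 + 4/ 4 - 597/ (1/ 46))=-0.61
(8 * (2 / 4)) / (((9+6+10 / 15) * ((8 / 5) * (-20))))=-3 / 376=-0.01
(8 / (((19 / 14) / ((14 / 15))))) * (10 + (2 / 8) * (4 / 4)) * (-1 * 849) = -4548376 / 95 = -47877.64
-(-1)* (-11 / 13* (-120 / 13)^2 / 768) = -825 / 8788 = -0.09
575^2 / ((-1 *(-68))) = 330625 / 68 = 4862.13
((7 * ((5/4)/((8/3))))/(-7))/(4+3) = -15/224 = -0.07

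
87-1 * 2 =85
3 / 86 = 0.03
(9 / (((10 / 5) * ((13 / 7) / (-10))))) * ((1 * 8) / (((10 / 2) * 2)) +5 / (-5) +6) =-140.54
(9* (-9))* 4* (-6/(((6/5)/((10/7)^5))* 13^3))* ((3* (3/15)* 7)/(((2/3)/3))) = 437400000/5274997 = 82.92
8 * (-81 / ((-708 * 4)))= 27 / 118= 0.23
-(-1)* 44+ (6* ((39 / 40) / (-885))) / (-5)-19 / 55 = 14166329 / 324500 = 43.66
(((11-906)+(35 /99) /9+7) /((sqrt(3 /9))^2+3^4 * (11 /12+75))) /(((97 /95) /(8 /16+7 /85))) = -0.08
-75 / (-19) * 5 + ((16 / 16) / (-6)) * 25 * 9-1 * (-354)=12777 / 38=336.24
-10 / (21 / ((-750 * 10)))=25000 / 7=3571.43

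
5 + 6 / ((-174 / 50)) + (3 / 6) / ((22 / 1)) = 4209 / 1276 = 3.30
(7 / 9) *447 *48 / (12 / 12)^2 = 16688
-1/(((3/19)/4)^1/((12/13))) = -304/13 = -23.38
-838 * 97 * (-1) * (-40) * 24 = -78034560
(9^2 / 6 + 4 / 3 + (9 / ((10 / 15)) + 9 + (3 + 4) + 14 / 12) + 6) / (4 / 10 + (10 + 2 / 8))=1030 / 213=4.84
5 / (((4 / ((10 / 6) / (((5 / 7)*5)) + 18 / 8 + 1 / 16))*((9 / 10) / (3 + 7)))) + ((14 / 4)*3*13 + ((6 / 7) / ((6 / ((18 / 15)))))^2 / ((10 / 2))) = 463328927 / 2646000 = 175.11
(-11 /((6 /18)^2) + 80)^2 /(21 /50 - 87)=-18050 /4329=-4.17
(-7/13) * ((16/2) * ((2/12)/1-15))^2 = -7582.50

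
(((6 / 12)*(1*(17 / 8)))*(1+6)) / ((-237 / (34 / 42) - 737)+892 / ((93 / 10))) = -188139 / 23622688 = -0.01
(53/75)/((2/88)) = 2332/75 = 31.09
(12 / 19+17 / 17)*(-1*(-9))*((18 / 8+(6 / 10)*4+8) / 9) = 7843 / 380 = 20.64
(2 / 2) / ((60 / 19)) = 19 / 60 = 0.32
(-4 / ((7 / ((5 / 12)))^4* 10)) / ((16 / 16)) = -125 / 24893568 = -0.00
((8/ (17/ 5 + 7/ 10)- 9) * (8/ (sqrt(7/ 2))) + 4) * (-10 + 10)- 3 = -3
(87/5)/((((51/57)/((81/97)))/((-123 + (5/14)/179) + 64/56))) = -40886771517/20661970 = -1978.84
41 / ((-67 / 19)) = -779 / 67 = -11.63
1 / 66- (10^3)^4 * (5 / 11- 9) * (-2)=-1127999999999999 / 66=-17090909090909.08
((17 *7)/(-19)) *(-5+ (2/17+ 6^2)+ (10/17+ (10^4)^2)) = -11900003773/19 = -626315988.05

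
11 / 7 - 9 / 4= -19 / 28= -0.68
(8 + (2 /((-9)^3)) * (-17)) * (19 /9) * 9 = 111454 /729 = 152.89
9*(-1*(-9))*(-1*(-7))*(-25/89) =-14175/89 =-159.27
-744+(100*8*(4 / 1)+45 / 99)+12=27153 / 11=2468.45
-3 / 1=-3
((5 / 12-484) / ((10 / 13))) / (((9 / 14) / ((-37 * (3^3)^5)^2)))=-5512787960603980329819 / 20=-275639398030199016490.95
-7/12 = -0.58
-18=-18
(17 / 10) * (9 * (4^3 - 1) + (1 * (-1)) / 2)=19261 / 20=963.05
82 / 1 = 82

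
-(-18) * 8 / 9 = 16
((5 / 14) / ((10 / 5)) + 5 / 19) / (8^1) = 235 / 4256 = 0.06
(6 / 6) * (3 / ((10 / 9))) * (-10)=-27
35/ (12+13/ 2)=1.89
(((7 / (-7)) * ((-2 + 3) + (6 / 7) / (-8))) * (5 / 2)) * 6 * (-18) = 3375 / 14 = 241.07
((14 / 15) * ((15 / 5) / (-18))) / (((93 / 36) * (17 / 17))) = -28 / 465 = -0.06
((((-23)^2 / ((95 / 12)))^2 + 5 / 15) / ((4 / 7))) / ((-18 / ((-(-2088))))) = -24542768411 / 27075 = -906473.44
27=27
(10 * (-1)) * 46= -460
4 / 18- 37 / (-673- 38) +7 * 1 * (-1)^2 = 1724 / 237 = 7.27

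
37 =37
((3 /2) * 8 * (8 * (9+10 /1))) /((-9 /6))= -1216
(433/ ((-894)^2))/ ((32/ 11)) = 4763/ 25575552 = 0.00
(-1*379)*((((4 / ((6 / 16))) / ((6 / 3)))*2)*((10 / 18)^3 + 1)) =-10357312 / 2187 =-4735.85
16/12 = 4/3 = 1.33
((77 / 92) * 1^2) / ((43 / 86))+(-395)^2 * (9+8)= 122011627 / 46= 2652426.67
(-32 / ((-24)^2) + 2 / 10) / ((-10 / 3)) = -13 / 300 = -0.04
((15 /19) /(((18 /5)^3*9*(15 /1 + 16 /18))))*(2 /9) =625 /23768316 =0.00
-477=-477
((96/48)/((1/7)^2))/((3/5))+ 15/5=499/3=166.33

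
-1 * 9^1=-9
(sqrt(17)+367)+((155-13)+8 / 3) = 515.79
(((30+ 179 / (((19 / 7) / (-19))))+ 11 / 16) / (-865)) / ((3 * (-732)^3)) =-2173 / 1809456215040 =-0.00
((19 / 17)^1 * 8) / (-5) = -152 / 85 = -1.79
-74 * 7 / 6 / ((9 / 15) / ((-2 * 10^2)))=28777.78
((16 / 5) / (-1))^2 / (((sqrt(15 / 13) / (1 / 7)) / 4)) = 1024*sqrt(195) / 2625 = 5.45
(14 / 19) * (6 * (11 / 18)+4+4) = 490 / 57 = 8.60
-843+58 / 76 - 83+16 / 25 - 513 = -1365717 / 950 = -1437.60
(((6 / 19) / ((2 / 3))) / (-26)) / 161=-9 / 79534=-0.00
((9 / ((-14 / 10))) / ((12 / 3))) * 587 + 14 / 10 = -131879 / 140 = -941.99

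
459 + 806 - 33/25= 31592/25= 1263.68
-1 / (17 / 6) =-6 / 17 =-0.35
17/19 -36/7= -565/133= -4.25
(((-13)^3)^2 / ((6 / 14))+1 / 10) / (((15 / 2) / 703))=237527272999 / 225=1055676768.88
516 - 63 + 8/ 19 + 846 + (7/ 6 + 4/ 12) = 49435/ 38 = 1300.92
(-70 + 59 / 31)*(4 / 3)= -8444 / 93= -90.80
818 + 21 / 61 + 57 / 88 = 4396349 / 5368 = 818.99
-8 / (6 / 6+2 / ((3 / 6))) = -8 / 5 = -1.60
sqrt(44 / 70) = sqrt(770) / 35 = 0.79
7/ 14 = 1/ 2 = 0.50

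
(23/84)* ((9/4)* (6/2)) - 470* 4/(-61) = 223187/6832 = 32.67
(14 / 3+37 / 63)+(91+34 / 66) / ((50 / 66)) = 39707 / 315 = 126.05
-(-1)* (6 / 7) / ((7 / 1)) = 6 / 49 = 0.12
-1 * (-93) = 93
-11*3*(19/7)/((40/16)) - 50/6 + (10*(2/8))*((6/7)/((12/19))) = -17123/420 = -40.77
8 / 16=1 / 2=0.50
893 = 893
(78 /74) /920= 39 /34040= 0.00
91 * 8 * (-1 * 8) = -5824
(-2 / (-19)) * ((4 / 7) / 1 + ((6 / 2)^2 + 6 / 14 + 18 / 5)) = 136 / 95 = 1.43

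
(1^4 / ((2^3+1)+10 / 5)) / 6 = 1 / 66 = 0.02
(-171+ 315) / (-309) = -48 / 103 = -0.47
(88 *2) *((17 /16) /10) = 187 /10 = 18.70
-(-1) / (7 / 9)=9 / 7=1.29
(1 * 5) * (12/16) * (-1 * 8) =-30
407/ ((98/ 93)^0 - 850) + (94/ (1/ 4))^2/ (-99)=-40022839/ 28017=-1428.52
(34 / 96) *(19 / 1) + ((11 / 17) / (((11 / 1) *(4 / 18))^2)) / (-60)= 75481 / 11220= 6.73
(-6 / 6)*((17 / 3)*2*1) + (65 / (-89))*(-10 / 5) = -2636 / 267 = -9.87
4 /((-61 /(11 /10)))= -22 /305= -0.07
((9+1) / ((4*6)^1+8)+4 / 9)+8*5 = 5869 / 144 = 40.76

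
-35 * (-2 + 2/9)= 560/9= 62.22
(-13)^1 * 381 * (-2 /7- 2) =79248 /7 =11321.14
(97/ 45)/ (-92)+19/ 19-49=-48.02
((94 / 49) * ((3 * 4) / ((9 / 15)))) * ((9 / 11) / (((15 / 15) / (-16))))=-270720 / 539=-502.26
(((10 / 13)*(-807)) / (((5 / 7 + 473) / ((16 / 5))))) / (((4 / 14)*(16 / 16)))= -158172 / 10777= -14.68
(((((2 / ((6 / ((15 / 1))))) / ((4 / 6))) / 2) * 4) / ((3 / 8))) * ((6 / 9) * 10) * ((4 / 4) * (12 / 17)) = 3200 / 17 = 188.24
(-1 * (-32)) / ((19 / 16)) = 512 / 19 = 26.95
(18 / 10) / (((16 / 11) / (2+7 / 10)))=3.34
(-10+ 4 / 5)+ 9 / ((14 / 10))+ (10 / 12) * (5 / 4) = -1453 / 840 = -1.73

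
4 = 4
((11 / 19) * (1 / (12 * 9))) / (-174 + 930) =11 / 1551312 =0.00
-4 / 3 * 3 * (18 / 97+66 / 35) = -28128 / 3395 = -8.29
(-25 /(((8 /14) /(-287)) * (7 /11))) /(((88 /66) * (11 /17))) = 365925 /16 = 22870.31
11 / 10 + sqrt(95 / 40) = 11 / 10 + sqrt(38) / 4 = 2.64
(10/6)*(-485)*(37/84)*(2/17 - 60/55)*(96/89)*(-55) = -93314000/4539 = -20558.27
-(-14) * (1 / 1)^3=14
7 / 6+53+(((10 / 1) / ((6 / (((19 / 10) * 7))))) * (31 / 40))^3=70836208867 / 13824000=5124.15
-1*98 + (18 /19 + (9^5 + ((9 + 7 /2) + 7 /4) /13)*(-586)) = -17094105979 /494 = -34603453.40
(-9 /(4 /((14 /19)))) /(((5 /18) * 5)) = -567 /475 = -1.19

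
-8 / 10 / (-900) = 1 / 1125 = 0.00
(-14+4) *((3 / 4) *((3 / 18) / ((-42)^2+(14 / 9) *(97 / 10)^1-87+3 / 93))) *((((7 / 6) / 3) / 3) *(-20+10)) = 27125 / 28326108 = 0.00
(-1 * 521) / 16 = -521 / 16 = -32.56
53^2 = 2809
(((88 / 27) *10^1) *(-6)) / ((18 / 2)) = -1760 / 81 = -21.73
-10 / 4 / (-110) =1 / 44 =0.02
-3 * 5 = -15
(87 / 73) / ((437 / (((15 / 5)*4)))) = 1044 / 31901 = 0.03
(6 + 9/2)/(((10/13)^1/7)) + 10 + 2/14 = 14797/140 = 105.69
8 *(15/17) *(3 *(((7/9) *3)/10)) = 84/17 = 4.94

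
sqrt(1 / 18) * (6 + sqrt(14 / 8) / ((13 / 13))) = sqrt(14) / 12 + sqrt(2) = 1.73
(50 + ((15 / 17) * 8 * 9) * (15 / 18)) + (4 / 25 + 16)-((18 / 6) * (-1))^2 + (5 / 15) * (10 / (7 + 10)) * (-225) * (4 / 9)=6787 / 75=90.49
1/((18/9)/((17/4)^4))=163.13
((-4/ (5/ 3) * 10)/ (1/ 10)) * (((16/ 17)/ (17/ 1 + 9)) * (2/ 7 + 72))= -971520/ 1547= -628.00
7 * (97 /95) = 679 /95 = 7.15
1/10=0.10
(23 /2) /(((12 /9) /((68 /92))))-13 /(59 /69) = -4167 /472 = -8.83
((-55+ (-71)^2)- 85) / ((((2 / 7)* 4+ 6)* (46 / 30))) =102921 / 230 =447.48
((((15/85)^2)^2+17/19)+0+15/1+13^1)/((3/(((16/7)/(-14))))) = -122278848/77758051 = -1.57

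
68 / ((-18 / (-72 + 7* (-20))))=7208 / 9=800.89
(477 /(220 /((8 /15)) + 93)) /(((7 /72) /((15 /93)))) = 114480 /73129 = 1.57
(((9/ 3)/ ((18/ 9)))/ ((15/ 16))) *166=1328/ 5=265.60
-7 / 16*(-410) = 1435 / 8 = 179.38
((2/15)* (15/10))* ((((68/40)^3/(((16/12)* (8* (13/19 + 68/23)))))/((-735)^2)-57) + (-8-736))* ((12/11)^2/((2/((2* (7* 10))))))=-22030652088759057/1650781825000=-13345.59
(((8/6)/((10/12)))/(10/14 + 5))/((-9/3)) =-7/75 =-0.09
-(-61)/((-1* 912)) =-0.07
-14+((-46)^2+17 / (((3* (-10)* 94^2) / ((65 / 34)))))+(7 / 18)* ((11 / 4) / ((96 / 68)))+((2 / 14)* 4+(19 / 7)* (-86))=49963854559 / 26720064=1869.90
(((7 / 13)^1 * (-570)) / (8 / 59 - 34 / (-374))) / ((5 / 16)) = -394592 / 91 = -4336.18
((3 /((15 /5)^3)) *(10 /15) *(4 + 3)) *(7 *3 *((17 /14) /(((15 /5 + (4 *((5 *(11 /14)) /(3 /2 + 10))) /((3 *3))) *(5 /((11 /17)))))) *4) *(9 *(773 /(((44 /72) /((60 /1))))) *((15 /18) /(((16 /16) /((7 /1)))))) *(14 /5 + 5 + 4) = 466292535408 /4567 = 102100401.88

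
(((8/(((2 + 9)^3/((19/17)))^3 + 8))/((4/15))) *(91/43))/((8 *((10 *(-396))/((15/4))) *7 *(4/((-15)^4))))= -501564375/62344697284120064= -0.00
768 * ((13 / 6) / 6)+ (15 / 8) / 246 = 545807 / 1968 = 277.34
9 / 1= 9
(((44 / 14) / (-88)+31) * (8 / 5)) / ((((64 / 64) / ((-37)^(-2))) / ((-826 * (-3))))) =613836 / 6845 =89.68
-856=-856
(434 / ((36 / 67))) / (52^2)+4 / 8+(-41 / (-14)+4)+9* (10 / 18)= 4336237 / 340704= 12.73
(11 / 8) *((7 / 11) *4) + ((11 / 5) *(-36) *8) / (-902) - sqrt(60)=1723 / 410 - 2 *sqrt(15)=-3.54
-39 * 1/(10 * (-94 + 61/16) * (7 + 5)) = 2/555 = 0.00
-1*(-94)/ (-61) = -94/ 61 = -1.54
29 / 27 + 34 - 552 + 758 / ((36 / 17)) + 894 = 39691 / 54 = 735.02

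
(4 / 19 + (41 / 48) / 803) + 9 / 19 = 501851 / 732336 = 0.69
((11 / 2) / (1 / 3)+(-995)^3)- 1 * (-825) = -1970148067 / 2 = -985074033.50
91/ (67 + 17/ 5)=455/ 352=1.29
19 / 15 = 1.27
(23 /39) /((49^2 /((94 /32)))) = 1081 /1498224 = 0.00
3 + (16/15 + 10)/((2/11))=958/15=63.87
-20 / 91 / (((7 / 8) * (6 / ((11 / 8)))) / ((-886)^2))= -86349560 / 1911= -45185.54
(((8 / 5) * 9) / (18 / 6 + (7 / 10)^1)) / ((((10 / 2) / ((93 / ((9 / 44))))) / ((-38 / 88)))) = -28272 / 185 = -152.82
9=9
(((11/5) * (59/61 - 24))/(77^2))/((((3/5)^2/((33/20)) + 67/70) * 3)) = -562/231861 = -0.00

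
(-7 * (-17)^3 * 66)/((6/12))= 4539612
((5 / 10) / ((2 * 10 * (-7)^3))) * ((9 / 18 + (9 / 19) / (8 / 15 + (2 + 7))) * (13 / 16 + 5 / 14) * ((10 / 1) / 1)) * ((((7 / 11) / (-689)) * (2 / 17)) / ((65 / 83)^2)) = 2695645033 / 32467681289243200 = 0.00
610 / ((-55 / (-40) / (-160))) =-780800 / 11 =-70981.82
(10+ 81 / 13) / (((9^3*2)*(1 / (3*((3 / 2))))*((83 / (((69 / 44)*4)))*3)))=4853 / 3845556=0.00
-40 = -40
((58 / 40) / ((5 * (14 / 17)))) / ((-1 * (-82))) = 493 / 114800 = 0.00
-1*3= -3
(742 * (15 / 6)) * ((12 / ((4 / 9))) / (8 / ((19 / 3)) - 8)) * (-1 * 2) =951615 / 64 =14868.98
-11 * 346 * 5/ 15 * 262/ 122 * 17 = -8475962/ 183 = -46316.73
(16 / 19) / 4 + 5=99 / 19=5.21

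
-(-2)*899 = 1798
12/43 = 0.28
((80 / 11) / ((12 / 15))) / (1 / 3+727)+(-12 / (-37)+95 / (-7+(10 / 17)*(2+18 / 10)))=-705005233 / 35966997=-19.60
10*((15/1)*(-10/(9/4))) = -666.67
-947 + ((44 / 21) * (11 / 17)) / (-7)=-947.19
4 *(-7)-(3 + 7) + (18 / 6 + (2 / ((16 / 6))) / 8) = -1117 / 32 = -34.91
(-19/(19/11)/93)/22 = -1/186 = -0.01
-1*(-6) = 6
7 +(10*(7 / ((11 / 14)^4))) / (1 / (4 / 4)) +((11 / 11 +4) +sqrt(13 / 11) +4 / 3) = sqrt(143) / 11 +8653000 / 43923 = 198.09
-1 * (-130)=130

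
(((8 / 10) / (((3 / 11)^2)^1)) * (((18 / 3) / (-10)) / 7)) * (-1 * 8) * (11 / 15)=42592 / 7875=5.41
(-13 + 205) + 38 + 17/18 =4157/18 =230.94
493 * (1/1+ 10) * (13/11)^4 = 14080573/1331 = 10578.94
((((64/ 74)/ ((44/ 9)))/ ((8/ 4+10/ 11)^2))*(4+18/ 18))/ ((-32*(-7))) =495/ 1060864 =0.00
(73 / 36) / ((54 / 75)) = 1825 / 648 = 2.82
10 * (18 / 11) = 180 / 11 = 16.36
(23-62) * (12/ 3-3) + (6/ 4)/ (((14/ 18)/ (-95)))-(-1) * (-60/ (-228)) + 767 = 144983/ 266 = 545.05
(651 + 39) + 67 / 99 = 68377 / 99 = 690.68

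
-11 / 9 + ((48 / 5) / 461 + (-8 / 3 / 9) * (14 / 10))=-20117 / 12447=-1.62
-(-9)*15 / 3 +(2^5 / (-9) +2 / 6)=376 / 9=41.78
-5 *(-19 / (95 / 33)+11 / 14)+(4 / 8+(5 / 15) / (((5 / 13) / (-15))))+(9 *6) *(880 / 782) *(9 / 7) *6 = 1328396 / 2737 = 485.35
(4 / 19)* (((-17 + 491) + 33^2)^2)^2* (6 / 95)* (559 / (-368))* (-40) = 40033998264518388 / 8303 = 4821630526859.98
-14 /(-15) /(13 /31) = 434 /195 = 2.23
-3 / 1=-3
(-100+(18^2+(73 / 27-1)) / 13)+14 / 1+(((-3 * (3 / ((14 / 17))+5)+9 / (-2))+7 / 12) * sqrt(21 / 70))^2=567637453 / 2751840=206.28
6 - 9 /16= 87 /16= 5.44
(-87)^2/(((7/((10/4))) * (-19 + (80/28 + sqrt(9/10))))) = -21382425/127249 - 794745 * sqrt(10)/254498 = -177.91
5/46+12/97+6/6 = 5499/4462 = 1.23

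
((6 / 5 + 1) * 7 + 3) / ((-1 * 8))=-23 / 10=-2.30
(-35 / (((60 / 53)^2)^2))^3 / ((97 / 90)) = -168501804160057071041863 / 18768701030400000000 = -8977.81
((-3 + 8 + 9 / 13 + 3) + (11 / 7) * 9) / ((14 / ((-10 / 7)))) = -10390 / 4459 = -2.33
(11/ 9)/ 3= 11/ 27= 0.41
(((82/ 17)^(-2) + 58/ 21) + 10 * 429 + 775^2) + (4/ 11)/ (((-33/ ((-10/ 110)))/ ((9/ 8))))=113689779274457/ 187942524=604917.81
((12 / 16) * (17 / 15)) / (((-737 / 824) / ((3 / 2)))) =-5253 / 3685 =-1.43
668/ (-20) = -33.40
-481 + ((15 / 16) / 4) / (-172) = -5294863 / 11008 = -481.00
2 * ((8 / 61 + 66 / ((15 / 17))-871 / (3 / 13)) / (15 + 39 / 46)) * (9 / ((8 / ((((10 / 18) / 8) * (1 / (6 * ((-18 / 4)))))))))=77853919 / 57631824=1.35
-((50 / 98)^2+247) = -593672 / 2401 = -247.26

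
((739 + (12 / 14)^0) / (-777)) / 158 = -0.01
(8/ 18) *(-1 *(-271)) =1084/ 9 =120.44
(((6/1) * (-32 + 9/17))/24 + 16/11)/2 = -4797/1496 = -3.21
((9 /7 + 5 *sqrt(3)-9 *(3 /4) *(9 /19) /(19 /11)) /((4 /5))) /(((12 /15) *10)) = -28575 /323456 + 25 *sqrt(3) /32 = 1.26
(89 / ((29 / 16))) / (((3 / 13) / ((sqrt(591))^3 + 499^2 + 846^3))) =128894397040.39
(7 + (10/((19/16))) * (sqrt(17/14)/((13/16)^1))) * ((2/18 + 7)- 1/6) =875/18 + 80000 * sqrt(238)/15561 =127.92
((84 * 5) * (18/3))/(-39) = -840/13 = -64.62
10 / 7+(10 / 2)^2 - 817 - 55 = -5919 / 7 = -845.57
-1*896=-896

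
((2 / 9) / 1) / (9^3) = 2 / 6561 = 0.00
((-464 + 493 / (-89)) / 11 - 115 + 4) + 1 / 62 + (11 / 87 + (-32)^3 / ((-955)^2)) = -67241723761963 / 437832193650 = -153.58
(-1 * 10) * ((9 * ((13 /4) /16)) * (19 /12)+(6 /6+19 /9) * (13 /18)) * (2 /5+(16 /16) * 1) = -746291 /10368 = -71.98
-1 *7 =-7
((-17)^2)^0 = 1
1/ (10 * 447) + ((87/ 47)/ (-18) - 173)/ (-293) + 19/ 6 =231309451/ 61556370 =3.76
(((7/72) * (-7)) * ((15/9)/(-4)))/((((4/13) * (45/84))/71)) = 316589/2592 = 122.14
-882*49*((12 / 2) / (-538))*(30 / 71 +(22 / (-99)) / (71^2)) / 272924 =69033552 / 92523214699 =0.00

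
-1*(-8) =8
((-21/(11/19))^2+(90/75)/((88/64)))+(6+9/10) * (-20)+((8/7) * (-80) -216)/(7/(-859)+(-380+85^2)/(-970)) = 6093369841189/4985988315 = 1222.10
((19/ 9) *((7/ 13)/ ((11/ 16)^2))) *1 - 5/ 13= 28603/ 14157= 2.02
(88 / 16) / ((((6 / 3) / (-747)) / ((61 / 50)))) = -501237 / 200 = -2506.18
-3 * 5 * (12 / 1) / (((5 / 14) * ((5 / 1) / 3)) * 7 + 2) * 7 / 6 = -1260 / 37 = -34.05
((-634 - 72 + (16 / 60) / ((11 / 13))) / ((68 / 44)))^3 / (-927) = 1578644029739672 / 15370934625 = 102703.19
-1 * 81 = -81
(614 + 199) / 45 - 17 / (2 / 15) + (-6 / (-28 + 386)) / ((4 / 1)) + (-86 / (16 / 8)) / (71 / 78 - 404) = -36918440359 / 337676340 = -109.33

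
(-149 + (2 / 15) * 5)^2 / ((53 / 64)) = 12673600 / 477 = 26569.39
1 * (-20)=-20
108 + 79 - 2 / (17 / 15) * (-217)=9689 / 17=569.94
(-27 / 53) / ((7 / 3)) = -81 / 371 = -0.22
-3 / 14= -0.21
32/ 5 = 6.40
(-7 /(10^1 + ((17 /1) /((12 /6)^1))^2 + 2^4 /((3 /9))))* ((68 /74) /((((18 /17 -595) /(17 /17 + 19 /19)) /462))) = 14954016 /194639869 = 0.08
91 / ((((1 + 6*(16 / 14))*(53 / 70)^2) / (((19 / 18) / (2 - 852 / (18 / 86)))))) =-2965235 / 565729791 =-0.01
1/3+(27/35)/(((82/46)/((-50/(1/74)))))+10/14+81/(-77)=-15164861/9471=-1601.19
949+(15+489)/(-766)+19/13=4729072/4979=949.80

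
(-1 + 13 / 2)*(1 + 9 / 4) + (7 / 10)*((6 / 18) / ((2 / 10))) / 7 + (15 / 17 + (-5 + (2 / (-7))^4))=13646609 / 979608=13.93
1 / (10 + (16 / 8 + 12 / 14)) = 7 / 90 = 0.08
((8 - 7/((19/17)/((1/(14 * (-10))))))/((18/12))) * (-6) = -3057/95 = -32.18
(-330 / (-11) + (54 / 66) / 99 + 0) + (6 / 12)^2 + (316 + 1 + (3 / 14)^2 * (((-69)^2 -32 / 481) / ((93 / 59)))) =42961452850 / 88407319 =485.95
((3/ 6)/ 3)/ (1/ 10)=5/ 3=1.67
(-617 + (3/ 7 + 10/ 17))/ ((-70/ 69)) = 2528919/ 4165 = 607.18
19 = 19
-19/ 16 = -1.19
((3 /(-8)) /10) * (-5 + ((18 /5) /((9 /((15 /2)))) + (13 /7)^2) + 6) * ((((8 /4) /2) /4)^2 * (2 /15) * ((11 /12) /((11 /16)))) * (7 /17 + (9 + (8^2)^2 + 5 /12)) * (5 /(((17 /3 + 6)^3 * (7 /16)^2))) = -366863982 /1750028875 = -0.21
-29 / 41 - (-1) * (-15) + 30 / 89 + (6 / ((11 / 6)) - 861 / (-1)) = 34074097 / 40139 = 848.90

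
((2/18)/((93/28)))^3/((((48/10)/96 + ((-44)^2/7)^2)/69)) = 494798080/14651972833240719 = 0.00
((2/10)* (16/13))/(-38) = -8/1235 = -0.01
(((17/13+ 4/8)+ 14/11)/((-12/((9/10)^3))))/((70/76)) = -4067577/20020000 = -0.20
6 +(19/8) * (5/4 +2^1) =439/32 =13.72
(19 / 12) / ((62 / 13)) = 247 / 744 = 0.33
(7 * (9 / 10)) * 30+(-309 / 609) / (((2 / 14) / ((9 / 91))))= 497844 / 2639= 188.65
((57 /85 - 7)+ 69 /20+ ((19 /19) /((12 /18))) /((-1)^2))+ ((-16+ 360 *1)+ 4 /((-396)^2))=285432094 /833085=342.62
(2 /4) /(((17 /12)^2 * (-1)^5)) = -72 /289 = -0.25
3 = 3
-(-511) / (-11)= -511 / 11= -46.45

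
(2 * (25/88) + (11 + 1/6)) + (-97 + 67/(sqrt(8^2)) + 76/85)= -76.00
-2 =-2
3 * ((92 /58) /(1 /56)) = 266.48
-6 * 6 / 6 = -6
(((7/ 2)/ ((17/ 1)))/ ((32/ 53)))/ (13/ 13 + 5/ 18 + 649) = 3339/ 6367520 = 0.00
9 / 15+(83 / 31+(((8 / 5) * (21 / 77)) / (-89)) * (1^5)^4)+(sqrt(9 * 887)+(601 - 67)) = 3 * sqrt(887)+81528418 / 151745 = 626.62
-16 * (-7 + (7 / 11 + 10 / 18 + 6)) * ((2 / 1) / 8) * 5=-380 / 99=-3.84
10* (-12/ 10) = -12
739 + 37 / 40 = 29597 / 40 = 739.92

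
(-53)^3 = -148877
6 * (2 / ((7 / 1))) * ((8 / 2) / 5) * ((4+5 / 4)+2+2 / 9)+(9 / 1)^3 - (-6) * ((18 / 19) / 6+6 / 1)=1548509 / 1995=776.19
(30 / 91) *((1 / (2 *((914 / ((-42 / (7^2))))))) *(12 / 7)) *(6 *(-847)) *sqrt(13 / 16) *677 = 66352770 *sqrt(13) / 291109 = 821.82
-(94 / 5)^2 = -8836 / 25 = -353.44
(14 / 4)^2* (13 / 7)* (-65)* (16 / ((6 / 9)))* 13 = -461370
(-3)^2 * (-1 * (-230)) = 2070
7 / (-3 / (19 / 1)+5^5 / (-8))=-0.02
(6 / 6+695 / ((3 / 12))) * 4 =11124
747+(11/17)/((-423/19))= 5371468/7191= 746.97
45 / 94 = 0.48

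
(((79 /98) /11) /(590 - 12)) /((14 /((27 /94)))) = 2133 /819978544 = 0.00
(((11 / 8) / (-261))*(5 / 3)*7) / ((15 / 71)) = -5467 / 18792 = -0.29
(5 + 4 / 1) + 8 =17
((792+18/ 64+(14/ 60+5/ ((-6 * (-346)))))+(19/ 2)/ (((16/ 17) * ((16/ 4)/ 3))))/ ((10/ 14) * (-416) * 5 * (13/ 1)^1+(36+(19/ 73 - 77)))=-135801826489/ 3285201242880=-0.04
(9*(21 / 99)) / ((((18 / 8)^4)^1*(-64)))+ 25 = 601397 / 24057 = 25.00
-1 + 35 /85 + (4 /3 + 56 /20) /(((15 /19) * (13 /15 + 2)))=13576 /10965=1.24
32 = 32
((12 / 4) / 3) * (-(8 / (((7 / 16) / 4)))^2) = -262144 / 49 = -5349.88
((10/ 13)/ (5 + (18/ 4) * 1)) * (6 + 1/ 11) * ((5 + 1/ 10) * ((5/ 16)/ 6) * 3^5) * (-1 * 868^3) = -56563880344020/ 2717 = -20818505831.44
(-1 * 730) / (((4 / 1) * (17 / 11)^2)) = -44165 / 578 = -76.41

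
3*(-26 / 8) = -39 / 4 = -9.75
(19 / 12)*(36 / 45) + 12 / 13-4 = -353 / 195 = -1.81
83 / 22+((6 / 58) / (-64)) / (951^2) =23220194197 / 6154750272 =3.77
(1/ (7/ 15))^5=759375/ 16807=45.18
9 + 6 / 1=15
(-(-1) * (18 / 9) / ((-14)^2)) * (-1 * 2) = -1 / 49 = -0.02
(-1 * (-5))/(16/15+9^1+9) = 75/286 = 0.26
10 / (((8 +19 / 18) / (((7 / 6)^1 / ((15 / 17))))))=238 / 163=1.46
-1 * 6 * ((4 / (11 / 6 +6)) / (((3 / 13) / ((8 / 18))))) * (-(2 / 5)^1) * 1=1664 / 705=2.36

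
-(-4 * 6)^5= 7962624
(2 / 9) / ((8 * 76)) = 1 / 2736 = 0.00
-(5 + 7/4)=-27/4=-6.75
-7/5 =-1.40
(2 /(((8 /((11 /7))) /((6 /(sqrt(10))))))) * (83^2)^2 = 1566124593 * sqrt(10) /140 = 35375148.67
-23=-23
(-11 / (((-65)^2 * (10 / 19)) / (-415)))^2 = 300918409 / 71402500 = 4.21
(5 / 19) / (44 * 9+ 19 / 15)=75 / 113221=0.00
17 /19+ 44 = 853 /19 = 44.89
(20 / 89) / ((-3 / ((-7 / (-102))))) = -70 / 13617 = -0.01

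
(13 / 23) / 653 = 13 / 15019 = 0.00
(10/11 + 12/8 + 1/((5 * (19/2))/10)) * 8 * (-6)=-26280/209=-125.74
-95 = -95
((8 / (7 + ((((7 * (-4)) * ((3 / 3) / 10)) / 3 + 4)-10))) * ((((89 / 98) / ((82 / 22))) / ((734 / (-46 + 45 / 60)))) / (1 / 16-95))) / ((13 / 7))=21263880 / 2079931763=0.01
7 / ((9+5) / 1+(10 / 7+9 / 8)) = 392 / 927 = 0.42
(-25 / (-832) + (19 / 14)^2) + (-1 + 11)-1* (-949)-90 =35503705 / 40768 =870.87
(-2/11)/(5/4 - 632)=0.00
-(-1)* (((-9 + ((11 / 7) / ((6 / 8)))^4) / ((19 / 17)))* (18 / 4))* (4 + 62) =373582429 / 136857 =2729.73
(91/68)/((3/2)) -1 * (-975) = 99541/102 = 975.89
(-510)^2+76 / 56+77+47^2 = 3673423 / 14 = 262387.36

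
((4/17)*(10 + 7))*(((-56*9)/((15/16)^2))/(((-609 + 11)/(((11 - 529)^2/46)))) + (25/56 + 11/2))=53910951121/2406950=22398.04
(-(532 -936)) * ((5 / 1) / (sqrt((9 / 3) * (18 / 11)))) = 1010 * sqrt(66) / 9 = 911.70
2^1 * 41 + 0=82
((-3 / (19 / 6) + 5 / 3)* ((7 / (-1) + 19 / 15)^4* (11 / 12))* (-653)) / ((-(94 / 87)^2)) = 398515.47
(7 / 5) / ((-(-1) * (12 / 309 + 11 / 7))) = 5047 / 5805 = 0.87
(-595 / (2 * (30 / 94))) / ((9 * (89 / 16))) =-44744 / 2403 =-18.62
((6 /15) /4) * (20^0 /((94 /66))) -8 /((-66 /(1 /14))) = 8563 /108570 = 0.08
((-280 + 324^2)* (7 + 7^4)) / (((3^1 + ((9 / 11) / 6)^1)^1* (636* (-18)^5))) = -1883959 / 28166373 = -0.07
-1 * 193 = -193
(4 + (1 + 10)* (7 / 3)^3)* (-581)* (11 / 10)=-24803471 / 270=-91864.71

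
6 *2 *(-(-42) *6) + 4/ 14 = 21170/ 7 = 3024.29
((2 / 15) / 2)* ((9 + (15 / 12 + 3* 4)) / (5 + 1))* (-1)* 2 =-89 / 180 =-0.49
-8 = -8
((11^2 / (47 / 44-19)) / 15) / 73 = -5324 / 863955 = -0.01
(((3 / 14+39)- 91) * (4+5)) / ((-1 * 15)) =435 / 14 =31.07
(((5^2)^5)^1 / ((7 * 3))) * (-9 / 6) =-9765625 / 14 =-697544.64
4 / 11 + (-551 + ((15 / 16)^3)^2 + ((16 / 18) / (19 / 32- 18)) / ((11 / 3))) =-169601270997523 / 308382007296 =-549.97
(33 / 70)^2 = 1089 / 4900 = 0.22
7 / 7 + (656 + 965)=1622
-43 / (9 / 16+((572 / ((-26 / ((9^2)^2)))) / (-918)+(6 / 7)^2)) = -573104 / 2112921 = -0.27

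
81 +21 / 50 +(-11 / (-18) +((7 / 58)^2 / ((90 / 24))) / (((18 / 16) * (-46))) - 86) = -51820877 / 13056525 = -3.97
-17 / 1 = -17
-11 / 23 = -0.48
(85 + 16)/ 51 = 101/ 51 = 1.98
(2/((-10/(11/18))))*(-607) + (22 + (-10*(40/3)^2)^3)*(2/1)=-81919999138403/7290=-11237311267.27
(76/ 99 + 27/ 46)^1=6169/ 4554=1.35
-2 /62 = -1 /31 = -0.03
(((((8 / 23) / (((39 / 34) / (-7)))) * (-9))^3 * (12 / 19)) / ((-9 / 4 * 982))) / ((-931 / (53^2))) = 28489772924928 / 4738078578649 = 6.01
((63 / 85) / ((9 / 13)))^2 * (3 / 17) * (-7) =-173901 / 122825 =-1.42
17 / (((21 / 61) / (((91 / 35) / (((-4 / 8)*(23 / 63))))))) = -80886 / 115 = -703.36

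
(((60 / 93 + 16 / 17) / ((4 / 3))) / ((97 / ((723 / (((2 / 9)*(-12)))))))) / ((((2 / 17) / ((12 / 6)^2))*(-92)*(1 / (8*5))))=6799815 / 138322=49.16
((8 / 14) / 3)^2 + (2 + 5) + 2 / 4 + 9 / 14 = 3607 / 441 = 8.18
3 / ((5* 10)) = 3 / 50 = 0.06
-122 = -122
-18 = -18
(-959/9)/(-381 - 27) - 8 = -28417/3672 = -7.74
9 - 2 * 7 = -5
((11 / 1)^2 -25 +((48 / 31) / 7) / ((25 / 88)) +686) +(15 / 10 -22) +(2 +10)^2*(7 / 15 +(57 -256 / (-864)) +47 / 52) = 9210.30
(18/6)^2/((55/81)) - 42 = -1581/55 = -28.75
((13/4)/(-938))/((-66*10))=13/2476320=0.00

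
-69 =-69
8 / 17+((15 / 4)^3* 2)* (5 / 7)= 288667 / 3808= 75.81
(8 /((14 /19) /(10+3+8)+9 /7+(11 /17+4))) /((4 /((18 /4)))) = 61047 /40480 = 1.51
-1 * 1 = -1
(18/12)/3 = 1/2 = 0.50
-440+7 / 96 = -42233 / 96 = -439.93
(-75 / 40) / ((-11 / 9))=135 / 88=1.53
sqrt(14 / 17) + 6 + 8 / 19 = sqrt(238) / 17 + 122 / 19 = 7.33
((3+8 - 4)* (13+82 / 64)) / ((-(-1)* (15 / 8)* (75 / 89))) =63.27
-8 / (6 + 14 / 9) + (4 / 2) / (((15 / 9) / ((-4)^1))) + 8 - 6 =-328 / 85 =-3.86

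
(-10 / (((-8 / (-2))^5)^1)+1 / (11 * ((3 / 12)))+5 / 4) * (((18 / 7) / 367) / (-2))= -81297 / 14468608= -0.01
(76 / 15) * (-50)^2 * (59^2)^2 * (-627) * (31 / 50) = -59666370258440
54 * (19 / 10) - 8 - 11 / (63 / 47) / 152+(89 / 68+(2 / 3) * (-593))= -243763519 / 813960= -299.48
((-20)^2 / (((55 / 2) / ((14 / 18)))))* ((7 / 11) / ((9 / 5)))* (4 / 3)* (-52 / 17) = -8153600 / 499851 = -16.31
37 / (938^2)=37 / 879844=0.00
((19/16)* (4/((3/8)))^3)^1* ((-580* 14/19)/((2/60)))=-166297600/9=-18477511.11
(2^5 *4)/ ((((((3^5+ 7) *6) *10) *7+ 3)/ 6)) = 256/ 35001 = 0.01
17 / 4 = 4.25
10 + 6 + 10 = 26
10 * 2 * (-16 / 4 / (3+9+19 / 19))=-80 / 13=-6.15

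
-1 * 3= -3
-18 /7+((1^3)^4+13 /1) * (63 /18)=325 /7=46.43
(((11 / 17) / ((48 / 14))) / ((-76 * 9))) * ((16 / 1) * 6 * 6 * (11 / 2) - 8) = -30415 / 34884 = -0.87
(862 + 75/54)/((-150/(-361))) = 5610301/2700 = 2077.89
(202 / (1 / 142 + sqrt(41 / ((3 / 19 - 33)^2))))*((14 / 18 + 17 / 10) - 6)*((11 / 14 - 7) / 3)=-713023200448 / 2608007395 + 9248733628888*sqrt(41) / 7824022185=7295.70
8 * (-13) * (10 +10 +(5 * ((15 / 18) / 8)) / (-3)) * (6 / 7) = -37115 / 21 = -1767.38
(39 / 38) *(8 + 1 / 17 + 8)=16.48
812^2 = 659344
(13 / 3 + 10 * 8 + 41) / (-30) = -188 / 45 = -4.18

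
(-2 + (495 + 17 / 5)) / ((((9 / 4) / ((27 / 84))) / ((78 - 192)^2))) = 921602.06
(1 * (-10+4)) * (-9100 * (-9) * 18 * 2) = -17690400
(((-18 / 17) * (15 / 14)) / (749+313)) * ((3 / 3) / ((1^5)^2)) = -0.00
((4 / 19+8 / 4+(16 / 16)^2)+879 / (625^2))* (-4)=-95379304 / 7421875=-12.85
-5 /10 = -1 /2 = -0.50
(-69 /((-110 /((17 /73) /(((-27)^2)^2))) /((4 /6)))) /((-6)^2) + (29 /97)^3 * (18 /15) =449622888550019 /14021300771632044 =0.03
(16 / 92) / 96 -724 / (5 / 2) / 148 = -1.95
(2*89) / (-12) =-89 / 6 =-14.83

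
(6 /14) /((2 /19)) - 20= -223 /14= -15.93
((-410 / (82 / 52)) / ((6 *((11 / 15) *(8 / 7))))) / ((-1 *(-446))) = -2275 / 19624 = -0.12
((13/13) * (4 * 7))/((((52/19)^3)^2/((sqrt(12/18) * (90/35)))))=141137643 * sqrt(6)/2471326208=0.14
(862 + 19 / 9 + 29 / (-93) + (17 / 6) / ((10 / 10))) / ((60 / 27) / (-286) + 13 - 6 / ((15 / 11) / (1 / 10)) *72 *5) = -345760415 / 58013338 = -5.96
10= 10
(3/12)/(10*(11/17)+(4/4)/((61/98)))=1037/33504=0.03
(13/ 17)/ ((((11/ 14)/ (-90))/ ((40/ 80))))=-8190/ 187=-43.80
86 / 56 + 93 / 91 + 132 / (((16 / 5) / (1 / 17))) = 2203 / 442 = 4.98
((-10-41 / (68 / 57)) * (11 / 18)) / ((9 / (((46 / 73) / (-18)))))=763301 / 7237512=0.11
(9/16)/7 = 9/112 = 0.08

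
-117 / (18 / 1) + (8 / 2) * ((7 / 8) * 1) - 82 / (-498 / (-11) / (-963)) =1741.23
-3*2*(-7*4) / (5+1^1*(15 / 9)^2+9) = 1512 / 151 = 10.01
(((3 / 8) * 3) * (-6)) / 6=-1.12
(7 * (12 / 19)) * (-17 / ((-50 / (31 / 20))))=11067 / 4750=2.33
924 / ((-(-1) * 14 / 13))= 858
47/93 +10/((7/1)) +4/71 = 1.99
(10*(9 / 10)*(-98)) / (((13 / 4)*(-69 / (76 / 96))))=3.11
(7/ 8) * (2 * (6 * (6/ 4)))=15.75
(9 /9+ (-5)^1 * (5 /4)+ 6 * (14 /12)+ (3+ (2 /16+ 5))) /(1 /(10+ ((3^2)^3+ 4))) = 58697 /8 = 7337.12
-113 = -113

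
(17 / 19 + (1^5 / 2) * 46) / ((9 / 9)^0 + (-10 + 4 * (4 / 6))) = -1362 / 361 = -3.77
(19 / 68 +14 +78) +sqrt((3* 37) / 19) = sqrt(2109) / 19 +6275 / 68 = 94.70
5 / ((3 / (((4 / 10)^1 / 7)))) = 2 / 21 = 0.10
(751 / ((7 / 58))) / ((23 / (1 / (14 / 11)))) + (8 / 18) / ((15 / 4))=32359847 / 152145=212.69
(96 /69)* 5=160 /23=6.96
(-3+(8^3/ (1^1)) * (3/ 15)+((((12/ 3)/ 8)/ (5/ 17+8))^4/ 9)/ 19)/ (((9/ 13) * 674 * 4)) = 6987024804657521/ 131197314447054720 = 0.05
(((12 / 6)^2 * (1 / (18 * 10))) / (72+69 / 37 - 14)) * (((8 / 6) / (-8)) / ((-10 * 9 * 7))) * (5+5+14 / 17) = 1702 / 1601278875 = 0.00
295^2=87025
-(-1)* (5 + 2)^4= 2401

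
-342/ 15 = -22.80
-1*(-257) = 257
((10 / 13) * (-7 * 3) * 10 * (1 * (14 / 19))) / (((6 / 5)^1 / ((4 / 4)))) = -99.19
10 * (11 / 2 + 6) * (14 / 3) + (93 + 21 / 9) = 632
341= 341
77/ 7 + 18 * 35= 641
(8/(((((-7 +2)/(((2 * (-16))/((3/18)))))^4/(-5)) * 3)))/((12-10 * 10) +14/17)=10267656192/30875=332555.67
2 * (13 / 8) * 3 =39 / 4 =9.75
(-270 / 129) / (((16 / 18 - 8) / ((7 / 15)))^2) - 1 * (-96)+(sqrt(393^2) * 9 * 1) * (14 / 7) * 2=6271914111 / 440320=14243.99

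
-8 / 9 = -0.89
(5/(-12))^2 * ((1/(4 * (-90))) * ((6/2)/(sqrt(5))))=-sqrt(5)/3456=-0.00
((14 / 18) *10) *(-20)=-1400 / 9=-155.56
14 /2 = 7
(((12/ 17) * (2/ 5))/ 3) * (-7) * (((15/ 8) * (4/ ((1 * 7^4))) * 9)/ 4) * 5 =-135/ 5831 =-0.02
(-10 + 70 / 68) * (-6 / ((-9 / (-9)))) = 915 / 17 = 53.82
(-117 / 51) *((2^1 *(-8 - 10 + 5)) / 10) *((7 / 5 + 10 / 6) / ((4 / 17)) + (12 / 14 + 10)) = 847873 / 5950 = 142.50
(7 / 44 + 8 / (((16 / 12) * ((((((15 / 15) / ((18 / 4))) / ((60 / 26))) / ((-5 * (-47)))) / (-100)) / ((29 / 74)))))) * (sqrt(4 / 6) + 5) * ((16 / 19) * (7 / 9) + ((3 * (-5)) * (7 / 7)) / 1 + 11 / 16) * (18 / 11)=41254277572301 * sqrt(6) / 9650784 + 206271387861505 / 3216928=74591462.55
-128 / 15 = -8.53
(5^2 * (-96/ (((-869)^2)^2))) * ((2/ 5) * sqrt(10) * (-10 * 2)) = 19200 * sqrt(10)/ 570268135921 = 0.00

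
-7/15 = -0.47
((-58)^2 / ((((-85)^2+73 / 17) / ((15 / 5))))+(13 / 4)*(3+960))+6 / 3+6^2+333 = 286937825 / 81932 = 3502.15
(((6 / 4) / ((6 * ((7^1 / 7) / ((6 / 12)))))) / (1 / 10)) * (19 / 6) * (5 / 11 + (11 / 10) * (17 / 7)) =45733 / 3696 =12.37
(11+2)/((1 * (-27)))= -13/27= -0.48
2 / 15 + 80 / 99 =466 / 495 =0.94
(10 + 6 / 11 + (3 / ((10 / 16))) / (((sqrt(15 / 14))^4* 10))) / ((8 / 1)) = 56531 / 41250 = 1.37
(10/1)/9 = 1.11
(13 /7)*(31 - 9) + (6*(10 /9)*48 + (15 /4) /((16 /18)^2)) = 655161 /1792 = 365.60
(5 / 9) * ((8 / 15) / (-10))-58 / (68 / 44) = -86198 / 2295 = -37.56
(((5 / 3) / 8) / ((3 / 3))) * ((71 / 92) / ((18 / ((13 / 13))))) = 355 / 39744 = 0.01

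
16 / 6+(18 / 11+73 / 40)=8089 / 1320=6.13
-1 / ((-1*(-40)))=-1 / 40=-0.02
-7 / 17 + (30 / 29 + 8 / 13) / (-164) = -221685 / 525538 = -0.42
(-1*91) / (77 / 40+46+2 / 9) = -32760 / 17333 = -1.89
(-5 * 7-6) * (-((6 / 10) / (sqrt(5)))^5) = 9963 * sqrt(5) / 390625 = 0.06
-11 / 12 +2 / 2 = 1 / 12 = 0.08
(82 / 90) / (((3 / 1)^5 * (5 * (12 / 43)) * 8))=1763 / 5248800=0.00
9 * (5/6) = 15/2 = 7.50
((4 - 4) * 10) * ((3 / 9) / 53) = 0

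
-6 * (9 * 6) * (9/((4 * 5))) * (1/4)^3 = -729/320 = -2.28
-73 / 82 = -0.89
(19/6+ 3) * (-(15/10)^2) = -111/8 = -13.88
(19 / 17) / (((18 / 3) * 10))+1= 1039 / 1020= 1.02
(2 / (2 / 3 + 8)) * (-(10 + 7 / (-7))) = -27 / 13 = -2.08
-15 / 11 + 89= 964 / 11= 87.64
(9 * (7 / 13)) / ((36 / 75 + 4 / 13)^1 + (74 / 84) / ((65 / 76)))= 33075 / 12406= 2.67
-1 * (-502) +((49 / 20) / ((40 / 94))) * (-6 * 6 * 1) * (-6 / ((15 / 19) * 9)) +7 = 171007 / 250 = 684.03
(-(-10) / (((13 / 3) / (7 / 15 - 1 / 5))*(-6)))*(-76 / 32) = 19 / 78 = 0.24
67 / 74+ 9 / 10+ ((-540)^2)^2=15730653600334 / 185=85030560001.81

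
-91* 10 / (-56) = 65 / 4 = 16.25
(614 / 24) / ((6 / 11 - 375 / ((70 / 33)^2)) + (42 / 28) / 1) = -165473 / 525825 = -0.31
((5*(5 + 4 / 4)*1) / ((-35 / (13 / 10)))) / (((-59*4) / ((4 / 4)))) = 0.00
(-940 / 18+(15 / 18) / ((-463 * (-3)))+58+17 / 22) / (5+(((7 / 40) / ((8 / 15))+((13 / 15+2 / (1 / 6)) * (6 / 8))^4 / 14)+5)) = 672633920000 / 64658726496837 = 0.01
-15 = -15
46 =46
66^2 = 4356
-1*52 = -52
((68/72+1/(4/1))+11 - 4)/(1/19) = 5605/36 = 155.69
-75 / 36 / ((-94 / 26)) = 325 / 564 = 0.58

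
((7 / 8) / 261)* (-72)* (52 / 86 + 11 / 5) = -4221 / 6235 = -0.68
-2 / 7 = -0.29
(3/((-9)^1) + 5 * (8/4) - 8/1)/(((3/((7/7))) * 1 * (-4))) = -5/36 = -0.14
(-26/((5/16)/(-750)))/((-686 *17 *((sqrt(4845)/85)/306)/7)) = -187200 *sqrt(4845)/931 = -13995.97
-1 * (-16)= 16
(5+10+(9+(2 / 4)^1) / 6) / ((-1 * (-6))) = 199 / 72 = 2.76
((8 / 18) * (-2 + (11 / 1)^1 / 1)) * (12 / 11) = 48 / 11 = 4.36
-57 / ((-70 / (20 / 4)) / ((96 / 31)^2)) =262656 / 6727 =39.05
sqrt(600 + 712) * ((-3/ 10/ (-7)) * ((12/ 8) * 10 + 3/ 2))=99 * sqrt(82)/ 35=25.61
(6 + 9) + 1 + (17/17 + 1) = 18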